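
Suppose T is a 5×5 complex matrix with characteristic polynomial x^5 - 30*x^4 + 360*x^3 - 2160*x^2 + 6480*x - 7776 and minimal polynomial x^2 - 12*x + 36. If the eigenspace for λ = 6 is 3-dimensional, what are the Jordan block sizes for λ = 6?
Block sizes for λ = 6: [2, 2, 1]

Step 1 — from the characteristic polynomial, algebraic multiplicity of λ = 6 is 5. From dim ker(T − (6)·I) = 3, there are exactly 3 Jordan blocks for λ = 6.
Step 2 — from the minimal polynomial, the factor (x − 6)^2 tells us the largest block for λ = 6 has size 2.
Step 3 — with total size 5, 3 blocks, and largest block 2, the block sizes (in nonincreasing order) are [2, 2, 1].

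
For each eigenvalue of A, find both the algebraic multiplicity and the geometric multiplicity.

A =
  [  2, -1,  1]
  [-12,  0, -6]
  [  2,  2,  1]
λ = 0: alg = 2, geom = 1; λ = 3: alg = 1, geom = 1

Step 1 — factor the characteristic polynomial to read off the algebraic multiplicities:
  χ_A(x) = x^2*(x - 3)

Step 2 — compute geometric multiplicities via the rank-nullity identity g(λ) = n − rank(A − λI):
  rank(A − (0)·I) = 2, so dim ker(A − (0)·I) = n − 2 = 1
  rank(A − (3)·I) = 2, so dim ker(A − (3)·I) = n − 2 = 1

Summary:
  λ = 0: algebraic multiplicity = 2, geometric multiplicity = 1
  λ = 3: algebraic multiplicity = 1, geometric multiplicity = 1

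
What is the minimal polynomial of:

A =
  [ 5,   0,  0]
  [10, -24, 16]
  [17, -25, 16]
x^3 + 3*x^2 - 24*x - 80

The characteristic polynomial is χ_A(x) = (x - 5)*(x + 4)^2, so the eigenvalues are known. The minimal polynomial is
  m_A(x) = Π_λ (x − λ)^{k_λ}
where k_λ is the size of the *largest* Jordan block for λ (equivalently, the smallest k with (A − λI)^k v = 0 for every generalised eigenvector v of λ).

  λ = -4: largest Jordan block has size 2, contributing (x + 4)^2
  λ = 5: largest Jordan block has size 1, contributing (x − 5)

So m_A(x) = (x - 5)*(x + 4)^2 = x^3 + 3*x^2 - 24*x - 80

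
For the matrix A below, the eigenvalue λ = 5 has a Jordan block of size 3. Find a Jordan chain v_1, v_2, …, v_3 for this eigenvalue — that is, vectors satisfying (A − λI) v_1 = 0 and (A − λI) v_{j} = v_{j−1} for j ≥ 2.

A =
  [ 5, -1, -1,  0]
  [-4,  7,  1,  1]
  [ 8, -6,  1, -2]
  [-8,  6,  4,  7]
A Jordan chain for λ = 5 of length 3:
v_1 = (-4, -8, 8, -8)ᵀ
v_2 = (0, -4, 8, -8)ᵀ
v_3 = (1, 0, 0, 0)ᵀ

Let N = A − (5)·I. We want v_3 with N^3 v_3 = 0 but N^2 v_3 ≠ 0; then v_{j-1} := N · v_j for j = 3, …, 2.

Pick v_3 = (1, 0, 0, 0)ᵀ.
Then v_2 = N · v_3 = (0, -4, 8, -8)ᵀ.
Then v_1 = N · v_2 = (-4, -8, 8, -8)ᵀ.

Sanity check: (A − (5)·I) v_1 = (0, 0, 0, 0)ᵀ = 0. ✓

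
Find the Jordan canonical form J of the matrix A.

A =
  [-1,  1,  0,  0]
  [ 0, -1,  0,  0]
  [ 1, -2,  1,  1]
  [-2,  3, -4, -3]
J_2(-1) ⊕ J_2(-1)

The characteristic polynomial is
  det(x·I − A) = x^4 + 4*x^3 + 6*x^2 + 4*x + 1 = (x + 1)^4

Eigenvalues and multiplicities (the geometric multiplicity of λ is n − rank(A − λI), which equals the number of Jordan blocks for λ):
  λ = -1: algebraic multiplicity = 4, geometric multiplicity = 2

Determining the block sizes for each eigenvalue:
  λ = -1: with am = 4 and gm = 2, the partition is not yet determined (e.g. several partitions of 4 into 2 parts exist). Let N = A − (-1)·I. Computing rank(N^1) = 2, rank(N^2) = 0; the number of blocks of size ≥ j is rank(N^{j−1}) − rank(N^j), giving [2, 2]. So we have 2 block(s) of size 2 → block sizes [2, 2]

Assembling the blocks gives a Jordan form
J =
  [-1,  1,  0,  0]
  [ 0, -1,  0,  0]
  [ 0,  0, -1,  1]
  [ 0,  0,  0, -1]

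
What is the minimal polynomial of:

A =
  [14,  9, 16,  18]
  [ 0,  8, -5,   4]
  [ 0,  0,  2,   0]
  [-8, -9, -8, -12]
x^4 - 12*x^3 + 48*x^2 - 80*x + 48

The characteristic polynomial is χ_A(x) = (x - 6)*(x - 2)^3, so the eigenvalues are known. The minimal polynomial is
  m_A(x) = Π_λ (x − λ)^{k_λ}
where k_λ is the size of the *largest* Jordan block for λ (equivalently, the smallest k with (A − λI)^k v = 0 for every generalised eigenvector v of λ).

  λ = 2: largest Jordan block has size 3, contributing (x − 2)^3
  λ = 6: largest Jordan block has size 1, contributing (x − 6)

So m_A(x) = (x - 6)*(x - 2)^3 = x^4 - 12*x^3 + 48*x^2 - 80*x + 48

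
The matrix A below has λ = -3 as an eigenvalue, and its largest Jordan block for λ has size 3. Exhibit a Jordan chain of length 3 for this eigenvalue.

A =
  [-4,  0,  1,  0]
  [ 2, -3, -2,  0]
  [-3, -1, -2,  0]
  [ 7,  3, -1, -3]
A Jordan chain for λ = -3 of length 3:
v_1 = (-2, 4, -2, 2)ᵀ
v_2 = (-1, 2, -3, 7)ᵀ
v_3 = (1, 0, 0, 0)ᵀ

Let N = A − (-3)·I. We want v_3 with N^3 v_3 = 0 but N^2 v_3 ≠ 0; then v_{j-1} := N · v_j for j = 3, …, 2.

Pick v_3 = (1, 0, 0, 0)ᵀ.
Then v_2 = N · v_3 = (-1, 2, -3, 7)ᵀ.
Then v_1 = N · v_2 = (-2, 4, -2, 2)ᵀ.

Sanity check: (A − (-3)·I) v_1 = (0, 0, 0, 0)ᵀ = 0. ✓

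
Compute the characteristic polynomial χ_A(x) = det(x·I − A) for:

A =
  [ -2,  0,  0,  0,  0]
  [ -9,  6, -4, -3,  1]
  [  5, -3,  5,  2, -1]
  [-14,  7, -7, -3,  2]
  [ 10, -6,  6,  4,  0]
x^5 - 6*x^4 + 8*x^3 + 16*x^2 - 48*x + 32

Expanding det(x·I − A) (e.g. by cofactor expansion or by noting that A is similar to its Jordan form J, which has the same characteristic polynomial as A) gives
  χ_A(x) = x^5 - 6*x^4 + 8*x^3 + 16*x^2 - 48*x + 32
which factors as (x - 2)^4*(x + 2). The eigenvalues (with algebraic multiplicities) are λ = -2 with multiplicity 1, λ = 2 with multiplicity 4.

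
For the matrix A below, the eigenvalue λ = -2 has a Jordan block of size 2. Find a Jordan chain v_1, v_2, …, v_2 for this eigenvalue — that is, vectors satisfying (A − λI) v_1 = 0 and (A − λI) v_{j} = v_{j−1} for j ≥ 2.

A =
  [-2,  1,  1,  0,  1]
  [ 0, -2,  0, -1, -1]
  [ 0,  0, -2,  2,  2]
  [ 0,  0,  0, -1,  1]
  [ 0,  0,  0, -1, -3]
A Jordan chain for λ = -2 of length 2:
v_1 = (1, 0, 0, 0, 0)ᵀ
v_2 = (0, 1, 0, 0, 0)ᵀ

Let N = A − (-2)·I. We want v_2 with N^2 v_2 = 0 but N^1 v_2 ≠ 0; then v_{j-1} := N · v_j for j = 2, …, 2.

Pick v_2 = (0, 1, 0, 0, 0)ᵀ.
Then v_1 = N · v_2 = (1, 0, 0, 0, 0)ᵀ.

Sanity check: (A − (-2)·I) v_1 = (0, 0, 0, 0, 0)ᵀ = 0. ✓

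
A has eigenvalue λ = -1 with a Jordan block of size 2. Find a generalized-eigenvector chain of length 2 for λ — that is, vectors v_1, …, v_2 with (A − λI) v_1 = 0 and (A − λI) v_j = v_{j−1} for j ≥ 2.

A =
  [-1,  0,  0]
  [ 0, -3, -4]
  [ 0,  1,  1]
A Jordan chain for λ = -1 of length 2:
v_1 = (0, -2, 1)ᵀ
v_2 = (0, 1, 0)ᵀ

Let N = A − (-1)·I. We want v_2 with N^2 v_2 = 0 but N^1 v_2 ≠ 0; then v_{j-1} := N · v_j for j = 2, …, 2.

Pick v_2 = (0, 1, 0)ᵀ.
Then v_1 = N · v_2 = (0, -2, 1)ᵀ.

Sanity check: (A − (-1)·I) v_1 = (0, 0, 0)ᵀ = 0. ✓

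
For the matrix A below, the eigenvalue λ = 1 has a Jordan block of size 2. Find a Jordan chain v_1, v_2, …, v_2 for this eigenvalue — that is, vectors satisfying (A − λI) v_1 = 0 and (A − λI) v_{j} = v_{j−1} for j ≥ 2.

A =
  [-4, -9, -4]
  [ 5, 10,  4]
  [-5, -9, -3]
A Jordan chain for λ = 1 of length 2:
v_1 = (-5, 5, -5)ᵀ
v_2 = (1, 0, 0)ᵀ

Let N = A − (1)·I. We want v_2 with N^2 v_2 = 0 but N^1 v_2 ≠ 0; then v_{j-1} := N · v_j for j = 2, …, 2.

Pick v_2 = (1, 0, 0)ᵀ.
Then v_1 = N · v_2 = (-5, 5, -5)ᵀ.

Sanity check: (A − (1)·I) v_1 = (0, 0, 0)ᵀ = 0. ✓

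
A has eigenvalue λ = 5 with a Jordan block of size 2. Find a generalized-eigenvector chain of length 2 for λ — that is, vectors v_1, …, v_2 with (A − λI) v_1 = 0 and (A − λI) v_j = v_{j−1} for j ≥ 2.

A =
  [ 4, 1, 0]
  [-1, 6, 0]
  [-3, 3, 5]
A Jordan chain for λ = 5 of length 2:
v_1 = (-1, -1, -3)ᵀ
v_2 = (1, 0, 0)ᵀ

Let N = A − (5)·I. We want v_2 with N^2 v_2 = 0 but N^1 v_2 ≠ 0; then v_{j-1} := N · v_j for j = 2, …, 2.

Pick v_2 = (1, 0, 0)ᵀ.
Then v_1 = N · v_2 = (-1, -1, -3)ᵀ.

Sanity check: (A − (5)·I) v_1 = (0, 0, 0)ᵀ = 0. ✓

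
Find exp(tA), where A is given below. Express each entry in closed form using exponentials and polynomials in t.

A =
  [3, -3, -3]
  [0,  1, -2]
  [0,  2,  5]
e^{tA} =
  [exp(3*t), -3*t*exp(3*t), -3*t*exp(3*t)]
  [0, -2*t*exp(3*t) + exp(3*t), -2*t*exp(3*t)]
  [0, 2*t*exp(3*t), 2*t*exp(3*t) + exp(3*t)]

Strategy: write A = P · J · P⁻¹ where J is a Jordan canonical form, so e^{tA} = P · e^{tJ} · P⁻¹, and e^{tJ} can be computed block-by-block.

A has Jordan form
J =
  [3, 1, 0]
  [0, 3, 0]
  [0, 0, 3]
(up to reordering of blocks).

Per-block formulas:
  For a 2×2 Jordan block J_2(3): exp(t · J_2(3)) = e^(3t)·(I + t·N), where N is the 2×2 nilpotent shift.
  For a 1×1 block at λ = 3: exp(t · [3]) = [e^(3t)].

After assembling e^{tJ} and conjugating by P, we get:

e^{tA} =
  [exp(3*t), -3*t*exp(3*t), -3*t*exp(3*t)]
  [0, -2*t*exp(3*t) + exp(3*t), -2*t*exp(3*t)]
  [0, 2*t*exp(3*t), 2*t*exp(3*t) + exp(3*t)]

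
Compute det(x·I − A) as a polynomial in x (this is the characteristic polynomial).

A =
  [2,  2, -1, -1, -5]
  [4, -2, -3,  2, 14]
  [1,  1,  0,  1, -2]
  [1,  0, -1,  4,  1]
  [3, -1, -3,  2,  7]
x^5 - 11*x^4 + 43*x^3 - 73*x^2 + 56*x - 16

Expanding det(x·I − A) (e.g. by cofactor expansion or by noting that A is similar to its Jordan form J, which has the same characteristic polynomial as A) gives
  χ_A(x) = x^5 - 11*x^4 + 43*x^3 - 73*x^2 + 56*x - 16
which factors as (x - 4)^2*(x - 1)^3. The eigenvalues (with algebraic multiplicities) are λ = 1 with multiplicity 3, λ = 4 with multiplicity 2.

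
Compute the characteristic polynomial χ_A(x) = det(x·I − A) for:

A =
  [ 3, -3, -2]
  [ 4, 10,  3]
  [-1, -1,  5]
x^3 - 18*x^2 + 108*x - 216

Expanding det(x·I − A) (e.g. by cofactor expansion or by noting that A is similar to its Jordan form J, which has the same characteristic polynomial as A) gives
  χ_A(x) = x^3 - 18*x^2 + 108*x - 216
which factors as (x - 6)^3. The eigenvalues (with algebraic multiplicities) are λ = 6 with multiplicity 3.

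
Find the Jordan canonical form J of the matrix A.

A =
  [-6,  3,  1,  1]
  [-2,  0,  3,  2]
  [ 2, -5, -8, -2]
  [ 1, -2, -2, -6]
J_3(-5) ⊕ J_1(-5)

The characteristic polynomial is
  det(x·I − A) = x^4 + 20*x^3 + 150*x^2 + 500*x + 625 = (x + 5)^4

Eigenvalues and multiplicities (the geometric multiplicity of λ is n − rank(A − λI), which equals the number of Jordan blocks for λ):
  λ = -5: algebraic multiplicity = 4, geometric multiplicity = 2

Determining the block sizes for each eigenvalue:
  λ = -5: with am = 4 and gm = 2, the partition is not yet determined (e.g. several partitions of 4 into 2 parts exist). Let N = A − (-5)·I. Computing rank(N^1) = 2, rank(N^2) = 1, rank(N^3) = 0; the number of blocks of size ≥ j is rank(N^{j−1}) − rank(N^j), giving [2, 1, 1]. So we have 1 block(s) of size 3, 1 block(s) of size 1 → block sizes [3, 1]

Assembling the blocks gives a Jordan form
J =
  [-5,  1,  0,  0]
  [ 0, -5,  1,  0]
  [ 0,  0, -5,  0]
  [ 0,  0,  0, -5]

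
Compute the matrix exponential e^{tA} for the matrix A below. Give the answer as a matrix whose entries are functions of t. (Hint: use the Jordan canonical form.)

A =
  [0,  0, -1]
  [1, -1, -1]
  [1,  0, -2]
e^{tA} =
  [t*exp(-t) + exp(-t), 0, -t*exp(-t)]
  [t*exp(-t), exp(-t), -t*exp(-t)]
  [t*exp(-t), 0, -t*exp(-t) + exp(-t)]

Strategy: write A = P · J · P⁻¹ where J is a Jordan canonical form, so e^{tA} = P · e^{tJ} · P⁻¹, and e^{tJ} can be computed block-by-block.

A has Jordan form
J =
  [-1,  1,  0]
  [ 0, -1,  0]
  [ 0,  0, -1]
(up to reordering of blocks).

Per-block formulas:
  For a 1×1 block at λ = -1: exp(t · [-1]) = [e^(-1t)].
  For a 2×2 Jordan block J_2(-1): exp(t · J_2(-1)) = e^(-1t)·(I + t·N), where N is the 2×2 nilpotent shift.

After assembling e^{tJ} and conjugating by P, we get:

e^{tA} =
  [t*exp(-t) + exp(-t), 0, -t*exp(-t)]
  [t*exp(-t), exp(-t), -t*exp(-t)]
  [t*exp(-t), 0, -t*exp(-t) + exp(-t)]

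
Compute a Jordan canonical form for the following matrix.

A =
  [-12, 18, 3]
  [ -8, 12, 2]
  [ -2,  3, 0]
J_3(0)

The characteristic polynomial is
  det(x·I − A) = x^3

Eigenvalues and multiplicities (the geometric multiplicity of λ is n − rank(A − λI), which equals the number of Jordan blocks for λ):
  λ = 0: algebraic multiplicity = 3, geometric multiplicity = 1

Determining the block sizes for each eigenvalue:
  λ = 0: one block (gm = 1), so the single block has size am = 3 → block sizes [3]

Assembling the blocks gives a Jordan form
J =
  [0, 1, 0]
  [0, 0, 1]
  [0, 0, 0]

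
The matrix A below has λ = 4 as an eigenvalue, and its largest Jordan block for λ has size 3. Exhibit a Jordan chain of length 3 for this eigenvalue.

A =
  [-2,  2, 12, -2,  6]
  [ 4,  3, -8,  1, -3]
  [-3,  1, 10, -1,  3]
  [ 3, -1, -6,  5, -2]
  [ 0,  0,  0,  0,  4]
A Jordan chain for λ = 4 of length 3:
v_1 = (2, -1, 1, -1, 0)ᵀ
v_2 = (-6, 4, -3, 3, 0)ᵀ
v_3 = (1, 0, 0, 0, 0)ᵀ

Let N = A − (4)·I. We want v_3 with N^3 v_3 = 0 but N^2 v_3 ≠ 0; then v_{j-1} := N · v_j for j = 3, …, 2.

Pick v_3 = (1, 0, 0, 0, 0)ᵀ.
Then v_2 = N · v_3 = (-6, 4, -3, 3, 0)ᵀ.
Then v_1 = N · v_2 = (2, -1, 1, -1, 0)ᵀ.

Sanity check: (A − (4)·I) v_1 = (0, 0, 0, 0, 0)ᵀ = 0. ✓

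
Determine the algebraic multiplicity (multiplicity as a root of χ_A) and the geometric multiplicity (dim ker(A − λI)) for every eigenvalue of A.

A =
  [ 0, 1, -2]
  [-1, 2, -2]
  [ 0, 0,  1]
λ = 1: alg = 3, geom = 2

Step 1 — factor the characteristic polynomial to read off the algebraic multiplicities:
  χ_A(x) = (x - 1)^3

Step 2 — compute geometric multiplicities via the rank-nullity identity g(λ) = n − rank(A − λI):
  rank(A − (1)·I) = 1, so dim ker(A − (1)·I) = n − 1 = 2

Summary:
  λ = 1: algebraic multiplicity = 3, geometric multiplicity = 2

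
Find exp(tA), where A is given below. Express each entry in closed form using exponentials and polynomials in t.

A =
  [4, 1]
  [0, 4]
e^{tA} =
  [exp(4*t), t*exp(4*t)]
  [0, exp(4*t)]

Strategy: write A = P · J · P⁻¹ where J is a Jordan canonical form, so e^{tA} = P · e^{tJ} · P⁻¹, and e^{tJ} can be computed block-by-block.

A has Jordan form
J =
  [4, 1]
  [0, 4]
(up to reordering of blocks).

Per-block formulas:
  For a 2×2 Jordan block J_2(4): exp(t · J_2(4)) = e^(4t)·(I + t·N), where N is the 2×2 nilpotent shift.

After assembling e^{tJ} and conjugating by P, we get:

e^{tA} =
  [exp(4*t), t*exp(4*t)]
  [0, exp(4*t)]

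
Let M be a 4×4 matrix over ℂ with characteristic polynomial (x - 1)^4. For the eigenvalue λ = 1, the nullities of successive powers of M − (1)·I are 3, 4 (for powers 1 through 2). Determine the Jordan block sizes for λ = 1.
Block sizes for λ = 1: [2, 1, 1]

From the dimensions of kernels of powers, the number of Jordan blocks of size at least j is d_j − d_{j−1} where d_j = dim ker(N^j) (with d_0 = 0). Computing the differences gives [3, 1].
The number of blocks of size exactly k is (#blocks of size ≥ k) − (#blocks of size ≥ k + 1), so the partition is: 2 block(s) of size 1, 1 block(s) of size 2.
In nonincreasing order the block sizes are [2, 1, 1].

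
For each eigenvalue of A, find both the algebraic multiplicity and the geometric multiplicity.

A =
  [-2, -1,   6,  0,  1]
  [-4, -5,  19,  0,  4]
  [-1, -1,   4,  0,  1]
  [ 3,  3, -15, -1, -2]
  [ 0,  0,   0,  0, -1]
λ = -1: alg = 5, geom = 2

Step 1 — factor the characteristic polynomial to read off the algebraic multiplicities:
  χ_A(x) = (x + 1)^5

Step 2 — compute geometric multiplicities via the rank-nullity identity g(λ) = n − rank(A − λI):
  rank(A − (-1)·I) = 3, so dim ker(A − (-1)·I) = n − 3 = 2

Summary:
  λ = -1: algebraic multiplicity = 5, geometric multiplicity = 2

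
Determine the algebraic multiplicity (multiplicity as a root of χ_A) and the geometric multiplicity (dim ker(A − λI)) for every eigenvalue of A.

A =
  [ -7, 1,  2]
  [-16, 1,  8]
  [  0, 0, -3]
λ = -3: alg = 3, geom = 2

Step 1 — factor the characteristic polynomial to read off the algebraic multiplicities:
  χ_A(x) = (x + 3)^3

Step 2 — compute geometric multiplicities via the rank-nullity identity g(λ) = n − rank(A − λI):
  rank(A − (-3)·I) = 1, so dim ker(A − (-3)·I) = n − 1 = 2

Summary:
  λ = -3: algebraic multiplicity = 3, geometric multiplicity = 2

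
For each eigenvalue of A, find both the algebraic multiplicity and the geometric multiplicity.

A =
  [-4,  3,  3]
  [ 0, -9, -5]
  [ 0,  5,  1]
λ = -4: alg = 3, geom = 2

Step 1 — factor the characteristic polynomial to read off the algebraic multiplicities:
  χ_A(x) = (x + 4)^3

Step 2 — compute geometric multiplicities via the rank-nullity identity g(λ) = n − rank(A − λI):
  rank(A − (-4)·I) = 1, so dim ker(A − (-4)·I) = n − 1 = 2

Summary:
  λ = -4: algebraic multiplicity = 3, geometric multiplicity = 2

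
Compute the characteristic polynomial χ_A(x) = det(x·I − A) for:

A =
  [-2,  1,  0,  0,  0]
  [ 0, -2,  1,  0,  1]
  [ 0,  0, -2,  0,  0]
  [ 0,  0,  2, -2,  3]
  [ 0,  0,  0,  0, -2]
x^5 + 10*x^4 + 40*x^3 + 80*x^2 + 80*x + 32

Expanding det(x·I − A) (e.g. by cofactor expansion or by noting that A is similar to its Jordan form J, which has the same characteristic polynomial as A) gives
  χ_A(x) = x^5 + 10*x^4 + 40*x^3 + 80*x^2 + 80*x + 32
which factors as (x + 2)^5. The eigenvalues (with algebraic multiplicities) are λ = -2 with multiplicity 5.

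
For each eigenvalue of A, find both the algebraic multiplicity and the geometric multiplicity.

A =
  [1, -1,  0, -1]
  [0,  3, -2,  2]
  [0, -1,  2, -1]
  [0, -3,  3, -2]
λ = 1: alg = 4, geom = 2

Step 1 — factor the characteristic polynomial to read off the algebraic multiplicities:
  χ_A(x) = (x - 1)^4

Step 2 — compute geometric multiplicities via the rank-nullity identity g(λ) = n − rank(A − λI):
  rank(A − (1)·I) = 2, so dim ker(A − (1)·I) = n − 2 = 2

Summary:
  λ = 1: algebraic multiplicity = 4, geometric multiplicity = 2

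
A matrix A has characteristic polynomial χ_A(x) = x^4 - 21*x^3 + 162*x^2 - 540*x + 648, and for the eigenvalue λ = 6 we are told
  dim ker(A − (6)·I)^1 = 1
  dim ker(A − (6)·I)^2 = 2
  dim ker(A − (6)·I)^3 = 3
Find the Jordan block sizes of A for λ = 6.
Block sizes for λ = 6: [3]

From the dimensions of kernels of powers, the number of Jordan blocks of size at least j is d_j − d_{j−1} where d_j = dim ker(N^j) (with d_0 = 0). Computing the differences gives [1, 1, 1].
The number of blocks of size exactly k is (#blocks of size ≥ k) − (#blocks of size ≥ k + 1), so the partition is: 1 block(s) of size 3.
In nonincreasing order the block sizes are [3].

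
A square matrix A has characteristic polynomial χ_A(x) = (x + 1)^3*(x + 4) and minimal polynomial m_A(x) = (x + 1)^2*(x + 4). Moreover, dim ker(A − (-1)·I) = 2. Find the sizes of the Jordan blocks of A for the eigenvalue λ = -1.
Block sizes for λ = -1: [2, 1]

Step 1 — from the characteristic polynomial, algebraic multiplicity of λ = -1 is 3. From dim ker(A − (-1)·I) = 2, there are exactly 2 Jordan blocks for λ = -1.
Step 2 — from the minimal polynomial, the factor (x + 1)^2 tells us the largest block for λ = -1 has size 2.
Step 3 — with total size 3, 2 blocks, and largest block 2, the block sizes (in nonincreasing order) are [2, 1].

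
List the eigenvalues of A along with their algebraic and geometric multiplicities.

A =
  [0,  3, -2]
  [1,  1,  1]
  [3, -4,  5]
λ = 2: alg = 3, geom = 1

Step 1 — factor the characteristic polynomial to read off the algebraic multiplicities:
  χ_A(x) = (x - 2)^3

Step 2 — compute geometric multiplicities via the rank-nullity identity g(λ) = n − rank(A − λI):
  rank(A − (2)·I) = 2, so dim ker(A − (2)·I) = n − 2 = 1

Summary:
  λ = 2: algebraic multiplicity = 3, geometric multiplicity = 1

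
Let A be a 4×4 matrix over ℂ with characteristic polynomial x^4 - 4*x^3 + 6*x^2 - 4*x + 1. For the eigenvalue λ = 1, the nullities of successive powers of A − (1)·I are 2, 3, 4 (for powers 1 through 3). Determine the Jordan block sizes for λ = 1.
Block sizes for λ = 1: [3, 1]

From the dimensions of kernels of powers, the number of Jordan blocks of size at least j is d_j − d_{j−1} where d_j = dim ker(N^j) (with d_0 = 0). Computing the differences gives [2, 1, 1].
The number of blocks of size exactly k is (#blocks of size ≥ k) − (#blocks of size ≥ k + 1), so the partition is: 1 block(s) of size 1, 1 block(s) of size 3.
In nonincreasing order the block sizes are [3, 1].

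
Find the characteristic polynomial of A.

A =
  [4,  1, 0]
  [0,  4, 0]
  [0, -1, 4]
x^3 - 12*x^2 + 48*x - 64

Expanding det(x·I − A) (e.g. by cofactor expansion or by noting that A is similar to its Jordan form J, which has the same characteristic polynomial as A) gives
  χ_A(x) = x^3 - 12*x^2 + 48*x - 64
which factors as (x - 4)^3. The eigenvalues (with algebraic multiplicities) are λ = 4 with multiplicity 3.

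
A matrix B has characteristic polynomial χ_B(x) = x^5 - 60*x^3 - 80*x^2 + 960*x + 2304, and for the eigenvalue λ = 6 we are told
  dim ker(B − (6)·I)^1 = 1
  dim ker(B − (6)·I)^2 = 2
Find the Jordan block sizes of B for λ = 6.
Block sizes for λ = 6: [2]

From the dimensions of kernels of powers, the number of Jordan blocks of size at least j is d_j − d_{j−1} where d_j = dim ker(N^j) (with d_0 = 0). Computing the differences gives [1, 1].
The number of blocks of size exactly k is (#blocks of size ≥ k) − (#blocks of size ≥ k + 1), so the partition is: 1 block(s) of size 2.
In nonincreasing order the block sizes are [2].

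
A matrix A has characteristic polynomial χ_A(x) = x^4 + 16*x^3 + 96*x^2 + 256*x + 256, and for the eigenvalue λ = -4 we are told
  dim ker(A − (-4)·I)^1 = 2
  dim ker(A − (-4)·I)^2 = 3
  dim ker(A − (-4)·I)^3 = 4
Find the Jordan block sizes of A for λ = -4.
Block sizes for λ = -4: [3, 1]

From the dimensions of kernels of powers, the number of Jordan blocks of size at least j is d_j − d_{j−1} where d_j = dim ker(N^j) (with d_0 = 0). Computing the differences gives [2, 1, 1].
The number of blocks of size exactly k is (#blocks of size ≥ k) − (#blocks of size ≥ k + 1), so the partition is: 1 block(s) of size 1, 1 block(s) of size 3.
In nonincreasing order the block sizes are [3, 1].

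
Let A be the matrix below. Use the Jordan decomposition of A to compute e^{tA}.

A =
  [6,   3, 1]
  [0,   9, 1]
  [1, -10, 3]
e^{tA} =
  [t^2*exp(6*t)/2 + exp(6*t), -t^2*exp(6*t)/2 + 3*t*exp(6*t), t*exp(6*t)]
  [t^2*exp(6*t)/2, -t^2*exp(6*t)/2 + 3*t*exp(6*t) + exp(6*t), t*exp(6*t)]
  [-3*t^2*exp(6*t)/2 + t*exp(6*t), 3*t^2*exp(6*t)/2 - 10*t*exp(6*t), -3*t*exp(6*t) + exp(6*t)]

Strategy: write A = P · J · P⁻¹ where J is a Jordan canonical form, so e^{tA} = P · e^{tJ} · P⁻¹, and e^{tJ} can be computed block-by-block.

A has Jordan form
J =
  [6, 1, 0]
  [0, 6, 1]
  [0, 0, 6]
(up to reordering of blocks).

Per-block formulas:
  For a 3×3 Jordan block J_3(6): exp(t · J_3(6)) = e^(6t)·(I + t·N + (t^2/2)·N^2), where N is the 3×3 nilpotent shift.

After assembling e^{tJ} and conjugating by P, we get:

e^{tA} =
  [t^2*exp(6*t)/2 + exp(6*t), -t^2*exp(6*t)/2 + 3*t*exp(6*t), t*exp(6*t)]
  [t^2*exp(6*t)/2, -t^2*exp(6*t)/2 + 3*t*exp(6*t) + exp(6*t), t*exp(6*t)]
  [-3*t^2*exp(6*t)/2 + t*exp(6*t), 3*t^2*exp(6*t)/2 - 10*t*exp(6*t), -3*t*exp(6*t) + exp(6*t)]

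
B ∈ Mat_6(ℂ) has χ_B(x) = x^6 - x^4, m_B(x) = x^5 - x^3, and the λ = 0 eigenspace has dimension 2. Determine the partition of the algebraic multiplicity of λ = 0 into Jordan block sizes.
Block sizes for λ = 0: [3, 1]

Step 1 — from the characteristic polynomial, algebraic multiplicity of λ = 0 is 4. From dim ker(B − (0)·I) = 2, there are exactly 2 Jordan blocks for λ = 0.
Step 2 — from the minimal polynomial, the factor (x − 0)^3 tells us the largest block for λ = 0 has size 3.
Step 3 — with total size 4, 2 blocks, and largest block 3, the block sizes (in nonincreasing order) are [3, 1].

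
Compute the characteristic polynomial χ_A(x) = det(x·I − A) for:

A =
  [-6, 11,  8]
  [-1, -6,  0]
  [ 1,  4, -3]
x^3 + 15*x^2 + 75*x + 125

Expanding det(x·I − A) (e.g. by cofactor expansion or by noting that A is similar to its Jordan form J, which has the same characteristic polynomial as A) gives
  χ_A(x) = x^3 + 15*x^2 + 75*x + 125
which factors as (x + 5)^3. The eigenvalues (with algebraic multiplicities) are λ = -5 with multiplicity 3.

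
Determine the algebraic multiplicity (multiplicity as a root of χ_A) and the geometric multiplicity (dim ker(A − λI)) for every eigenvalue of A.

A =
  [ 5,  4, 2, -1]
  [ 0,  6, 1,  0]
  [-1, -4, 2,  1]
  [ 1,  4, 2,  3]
λ = 4: alg = 4, geom = 2

Step 1 — factor the characteristic polynomial to read off the algebraic multiplicities:
  χ_A(x) = (x - 4)^4

Step 2 — compute geometric multiplicities via the rank-nullity identity g(λ) = n − rank(A − λI):
  rank(A − (4)·I) = 2, so dim ker(A − (4)·I) = n − 2 = 2

Summary:
  λ = 4: algebraic multiplicity = 4, geometric multiplicity = 2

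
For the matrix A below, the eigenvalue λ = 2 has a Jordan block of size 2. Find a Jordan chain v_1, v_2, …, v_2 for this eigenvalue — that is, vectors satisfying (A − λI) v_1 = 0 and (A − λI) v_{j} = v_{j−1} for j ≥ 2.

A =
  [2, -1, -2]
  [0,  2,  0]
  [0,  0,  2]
A Jordan chain for λ = 2 of length 2:
v_1 = (-1, 0, 0)ᵀ
v_2 = (0, 1, 0)ᵀ

Let N = A − (2)·I. We want v_2 with N^2 v_2 = 0 but N^1 v_2 ≠ 0; then v_{j-1} := N · v_j for j = 2, …, 2.

Pick v_2 = (0, 1, 0)ᵀ.
Then v_1 = N · v_2 = (-1, 0, 0)ᵀ.

Sanity check: (A − (2)·I) v_1 = (0, 0, 0)ᵀ = 0. ✓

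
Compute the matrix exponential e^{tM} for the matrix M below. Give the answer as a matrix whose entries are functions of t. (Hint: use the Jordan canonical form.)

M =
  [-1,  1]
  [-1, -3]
e^{tM} =
  [t*exp(-2*t) + exp(-2*t), t*exp(-2*t)]
  [-t*exp(-2*t), -t*exp(-2*t) + exp(-2*t)]

Strategy: write M = P · J · P⁻¹ where J is a Jordan canonical form, so e^{tM} = P · e^{tJ} · P⁻¹, and e^{tJ} can be computed block-by-block.

M has Jordan form
J =
  [-2,  1]
  [ 0, -2]
(up to reordering of blocks).

Per-block formulas:
  For a 2×2 Jordan block J_2(-2): exp(t · J_2(-2)) = e^(-2t)·(I + t·N), where N is the 2×2 nilpotent shift.

After assembling e^{tJ} and conjugating by P, we get:

e^{tM} =
  [t*exp(-2*t) + exp(-2*t), t*exp(-2*t)]
  [-t*exp(-2*t), -t*exp(-2*t) + exp(-2*t)]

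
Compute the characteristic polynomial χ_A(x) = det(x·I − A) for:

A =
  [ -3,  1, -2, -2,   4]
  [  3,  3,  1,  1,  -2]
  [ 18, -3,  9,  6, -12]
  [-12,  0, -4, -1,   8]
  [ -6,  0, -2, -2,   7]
x^5 - 15*x^4 + 90*x^3 - 270*x^2 + 405*x - 243

Expanding det(x·I − A) (e.g. by cofactor expansion or by noting that A is similar to its Jordan form J, which has the same characteristic polynomial as A) gives
  χ_A(x) = x^5 - 15*x^4 + 90*x^3 - 270*x^2 + 405*x - 243
which factors as (x - 3)^5. The eigenvalues (with algebraic multiplicities) are λ = 3 with multiplicity 5.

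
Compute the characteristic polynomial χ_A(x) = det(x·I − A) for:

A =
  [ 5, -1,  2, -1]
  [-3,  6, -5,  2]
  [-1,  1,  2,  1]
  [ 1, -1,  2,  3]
x^4 - 16*x^3 + 96*x^2 - 256*x + 256

Expanding det(x·I − A) (e.g. by cofactor expansion or by noting that A is similar to its Jordan form J, which has the same characteristic polynomial as A) gives
  χ_A(x) = x^4 - 16*x^3 + 96*x^2 - 256*x + 256
which factors as (x - 4)^4. The eigenvalues (with algebraic multiplicities) are λ = 4 with multiplicity 4.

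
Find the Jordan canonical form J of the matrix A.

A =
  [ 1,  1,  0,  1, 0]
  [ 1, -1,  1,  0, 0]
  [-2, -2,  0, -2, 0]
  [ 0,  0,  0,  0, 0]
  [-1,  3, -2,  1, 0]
J_3(0) ⊕ J_1(0) ⊕ J_1(0)

The characteristic polynomial is
  det(x·I − A) = x^5

Eigenvalues and multiplicities (the geometric multiplicity of λ is n − rank(A − λI), which equals the number of Jordan blocks for λ):
  λ = 0: algebraic multiplicity = 5, geometric multiplicity = 3

Determining the block sizes for each eigenvalue:
  λ = 0: with am = 5 and gm = 3, the partition is not yet determined (e.g. several partitions of 5 into 3 parts exist). Let N = A − (0)·I. Computing rank(N^1) = 2, rank(N^2) = 1, rank(N^3) = 0; the number of blocks of size ≥ j is rank(N^{j−1}) − rank(N^j), giving [3, 1, 1]. So we have 1 block(s) of size 3, 2 block(s) of size 1 → block sizes [3, 1, 1]

Assembling the blocks gives a Jordan form
J =
  [0, 1, 0, 0, 0]
  [0, 0, 1, 0, 0]
  [0, 0, 0, 0, 0]
  [0, 0, 0, 0, 0]
  [0, 0, 0, 0, 0]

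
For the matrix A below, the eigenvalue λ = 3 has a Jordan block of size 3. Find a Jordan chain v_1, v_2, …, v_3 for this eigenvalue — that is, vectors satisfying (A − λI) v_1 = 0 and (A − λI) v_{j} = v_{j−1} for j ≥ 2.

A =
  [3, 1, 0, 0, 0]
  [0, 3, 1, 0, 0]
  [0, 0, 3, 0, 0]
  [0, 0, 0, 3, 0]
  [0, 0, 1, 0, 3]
A Jordan chain for λ = 3 of length 3:
v_1 = (1, 0, 0, 0, 0)ᵀ
v_2 = (0, 1, 0, 0, 1)ᵀ
v_3 = (0, 0, 1, 0, 0)ᵀ

Let N = A − (3)·I. We want v_3 with N^3 v_3 = 0 but N^2 v_3 ≠ 0; then v_{j-1} := N · v_j for j = 3, …, 2.

Pick v_3 = (0, 0, 1, 0, 0)ᵀ.
Then v_2 = N · v_3 = (0, 1, 0, 0, 1)ᵀ.
Then v_1 = N · v_2 = (1, 0, 0, 0, 0)ᵀ.

Sanity check: (A − (3)·I) v_1 = (0, 0, 0, 0, 0)ᵀ = 0. ✓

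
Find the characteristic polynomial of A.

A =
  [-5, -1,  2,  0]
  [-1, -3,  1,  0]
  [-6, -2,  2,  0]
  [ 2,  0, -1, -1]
x^4 + 7*x^3 + 18*x^2 + 20*x + 8

Expanding det(x·I − A) (e.g. by cofactor expansion or by noting that A is similar to its Jordan form J, which has the same characteristic polynomial as A) gives
  χ_A(x) = x^4 + 7*x^3 + 18*x^2 + 20*x + 8
which factors as (x + 1)*(x + 2)^3. The eigenvalues (with algebraic multiplicities) are λ = -2 with multiplicity 3, λ = -1 with multiplicity 1.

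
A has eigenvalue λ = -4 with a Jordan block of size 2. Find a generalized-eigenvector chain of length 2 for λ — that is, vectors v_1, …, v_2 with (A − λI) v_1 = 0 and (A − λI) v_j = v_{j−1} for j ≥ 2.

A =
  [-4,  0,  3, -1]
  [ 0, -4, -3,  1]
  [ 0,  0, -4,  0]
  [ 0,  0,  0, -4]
A Jordan chain for λ = -4 of length 2:
v_1 = (3, -3, 0, 0)ᵀ
v_2 = (0, 0, 1, 0)ᵀ

Let N = A − (-4)·I. We want v_2 with N^2 v_2 = 0 but N^1 v_2 ≠ 0; then v_{j-1} := N · v_j for j = 2, …, 2.

Pick v_2 = (0, 0, 1, 0)ᵀ.
Then v_1 = N · v_2 = (3, -3, 0, 0)ᵀ.

Sanity check: (A − (-4)·I) v_1 = (0, 0, 0, 0)ᵀ = 0. ✓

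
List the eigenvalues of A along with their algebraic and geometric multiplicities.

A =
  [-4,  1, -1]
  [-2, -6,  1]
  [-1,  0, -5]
λ = -5: alg = 3, geom = 1

Step 1 — factor the characteristic polynomial to read off the algebraic multiplicities:
  χ_A(x) = (x + 5)^3

Step 2 — compute geometric multiplicities via the rank-nullity identity g(λ) = n − rank(A − λI):
  rank(A − (-5)·I) = 2, so dim ker(A − (-5)·I) = n − 2 = 1

Summary:
  λ = -5: algebraic multiplicity = 3, geometric multiplicity = 1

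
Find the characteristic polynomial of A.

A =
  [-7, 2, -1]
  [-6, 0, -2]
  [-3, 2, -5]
x^3 + 12*x^2 + 48*x + 64

Expanding det(x·I − A) (e.g. by cofactor expansion or by noting that A is similar to its Jordan form J, which has the same characteristic polynomial as A) gives
  χ_A(x) = x^3 + 12*x^2 + 48*x + 64
which factors as (x + 4)^3. The eigenvalues (with algebraic multiplicities) are λ = -4 with multiplicity 3.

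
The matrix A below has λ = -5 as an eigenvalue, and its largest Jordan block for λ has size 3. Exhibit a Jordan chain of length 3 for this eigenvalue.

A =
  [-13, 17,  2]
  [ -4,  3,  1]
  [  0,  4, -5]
A Jordan chain for λ = -5 of length 3:
v_1 = (-4, 0, -16)ᵀ
v_2 = (-8, -4, 0)ᵀ
v_3 = (1, 0, 0)ᵀ

Let N = A − (-5)·I. We want v_3 with N^3 v_3 = 0 but N^2 v_3 ≠ 0; then v_{j-1} := N · v_j for j = 3, …, 2.

Pick v_3 = (1, 0, 0)ᵀ.
Then v_2 = N · v_3 = (-8, -4, 0)ᵀ.
Then v_1 = N · v_2 = (-4, 0, -16)ᵀ.

Sanity check: (A − (-5)·I) v_1 = (0, 0, 0)ᵀ = 0. ✓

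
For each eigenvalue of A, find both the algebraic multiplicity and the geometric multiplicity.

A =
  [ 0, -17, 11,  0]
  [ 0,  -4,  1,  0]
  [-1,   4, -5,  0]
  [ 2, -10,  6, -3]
λ = -3: alg = 4, geom = 2

Step 1 — factor the characteristic polynomial to read off the algebraic multiplicities:
  χ_A(x) = (x + 3)^4

Step 2 — compute geometric multiplicities via the rank-nullity identity g(λ) = n − rank(A − λI):
  rank(A − (-3)·I) = 2, so dim ker(A − (-3)·I) = n − 2 = 2

Summary:
  λ = -3: algebraic multiplicity = 4, geometric multiplicity = 2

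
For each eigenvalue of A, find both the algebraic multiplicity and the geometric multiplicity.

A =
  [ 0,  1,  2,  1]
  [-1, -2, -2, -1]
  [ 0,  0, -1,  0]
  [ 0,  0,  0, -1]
λ = -1: alg = 4, geom = 3

Step 1 — factor the characteristic polynomial to read off the algebraic multiplicities:
  χ_A(x) = (x + 1)^4

Step 2 — compute geometric multiplicities via the rank-nullity identity g(λ) = n − rank(A − λI):
  rank(A − (-1)·I) = 1, so dim ker(A − (-1)·I) = n − 1 = 3

Summary:
  λ = -1: algebraic multiplicity = 4, geometric multiplicity = 3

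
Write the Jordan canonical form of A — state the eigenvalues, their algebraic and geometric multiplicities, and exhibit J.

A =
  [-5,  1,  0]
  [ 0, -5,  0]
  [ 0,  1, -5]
J_2(-5) ⊕ J_1(-5)

The characteristic polynomial is
  det(x·I − A) = x^3 + 15*x^2 + 75*x + 125 = (x + 5)^3

Eigenvalues and multiplicities (the geometric multiplicity of λ is n − rank(A − λI), which equals the number of Jordan blocks for λ):
  λ = -5: algebraic multiplicity = 3, geometric multiplicity = 2

Determining the block sizes for each eigenvalue:
  λ = -5: 2 blocks summing to 3 forces exactly one block of size 2 and the rest size 1 → block sizes [2, 1]

Assembling the blocks gives a Jordan form
J =
  [-5,  1,  0]
  [ 0, -5,  0]
  [ 0,  0, -5]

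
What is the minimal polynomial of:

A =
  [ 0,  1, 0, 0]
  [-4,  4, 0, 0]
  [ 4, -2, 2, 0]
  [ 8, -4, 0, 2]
x^2 - 4*x + 4

The characteristic polynomial is χ_A(x) = (x - 2)^4, so the eigenvalues are known. The minimal polynomial is
  m_A(x) = Π_λ (x − λ)^{k_λ}
where k_λ is the size of the *largest* Jordan block for λ (equivalently, the smallest k with (A − λI)^k v = 0 for every generalised eigenvector v of λ).

  λ = 2: largest Jordan block has size 2, contributing (x − 2)^2

So m_A(x) = (x - 2)^2 = x^2 - 4*x + 4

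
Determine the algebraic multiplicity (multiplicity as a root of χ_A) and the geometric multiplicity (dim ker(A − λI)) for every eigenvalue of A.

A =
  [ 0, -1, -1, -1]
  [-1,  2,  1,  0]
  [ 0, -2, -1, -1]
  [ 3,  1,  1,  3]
λ = 1: alg = 4, geom = 2

Step 1 — factor the characteristic polynomial to read off the algebraic multiplicities:
  χ_A(x) = (x - 1)^4

Step 2 — compute geometric multiplicities via the rank-nullity identity g(λ) = n − rank(A − λI):
  rank(A − (1)·I) = 2, so dim ker(A − (1)·I) = n − 2 = 2

Summary:
  λ = 1: algebraic multiplicity = 4, geometric multiplicity = 2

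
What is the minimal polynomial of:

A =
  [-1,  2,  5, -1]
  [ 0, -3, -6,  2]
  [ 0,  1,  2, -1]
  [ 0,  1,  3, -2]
x^2 + 2*x + 1

The characteristic polynomial is χ_A(x) = (x + 1)^4, so the eigenvalues are known. The minimal polynomial is
  m_A(x) = Π_λ (x − λ)^{k_λ}
where k_λ is the size of the *largest* Jordan block for λ (equivalently, the smallest k with (A − λI)^k v = 0 for every generalised eigenvector v of λ).

  λ = -1: largest Jordan block has size 2, contributing (x + 1)^2

So m_A(x) = (x + 1)^2 = x^2 + 2*x + 1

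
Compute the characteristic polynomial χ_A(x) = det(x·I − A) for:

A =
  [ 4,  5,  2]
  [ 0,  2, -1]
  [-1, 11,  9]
x^3 - 15*x^2 + 75*x - 125

Expanding det(x·I − A) (e.g. by cofactor expansion or by noting that A is similar to its Jordan form J, which has the same characteristic polynomial as A) gives
  χ_A(x) = x^3 - 15*x^2 + 75*x - 125
which factors as (x - 5)^3. The eigenvalues (with algebraic multiplicities) are λ = 5 with multiplicity 3.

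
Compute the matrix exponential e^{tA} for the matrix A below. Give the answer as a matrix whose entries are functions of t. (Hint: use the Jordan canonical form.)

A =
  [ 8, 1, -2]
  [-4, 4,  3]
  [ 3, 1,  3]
e^{tA} =
  [-t^2*exp(5*t)/2 + 3*t*exp(5*t) + exp(5*t), t*exp(5*t), t^2*exp(5*t)/2 - 2*t*exp(5*t)]
  [t^2*exp(5*t)/2 - 4*t*exp(5*t), -t*exp(5*t) + exp(5*t), -t^2*exp(5*t)/2 + 3*t*exp(5*t)]
  [-t^2*exp(5*t)/2 + 3*t*exp(5*t), t*exp(5*t), t^2*exp(5*t)/2 - 2*t*exp(5*t) + exp(5*t)]

Strategy: write A = P · J · P⁻¹ where J is a Jordan canonical form, so e^{tA} = P · e^{tJ} · P⁻¹, and e^{tJ} can be computed block-by-block.

A has Jordan form
J =
  [5, 1, 0]
  [0, 5, 1]
  [0, 0, 5]
(up to reordering of blocks).

Per-block formulas:
  For a 3×3 Jordan block J_3(5): exp(t · J_3(5)) = e^(5t)·(I + t·N + (t^2/2)·N^2), where N is the 3×3 nilpotent shift.

After assembling e^{tJ} and conjugating by P, we get:

e^{tA} =
  [-t^2*exp(5*t)/2 + 3*t*exp(5*t) + exp(5*t), t*exp(5*t), t^2*exp(5*t)/2 - 2*t*exp(5*t)]
  [t^2*exp(5*t)/2 - 4*t*exp(5*t), -t*exp(5*t) + exp(5*t), -t^2*exp(5*t)/2 + 3*t*exp(5*t)]
  [-t^2*exp(5*t)/2 + 3*t*exp(5*t), t*exp(5*t), t^2*exp(5*t)/2 - 2*t*exp(5*t) + exp(5*t)]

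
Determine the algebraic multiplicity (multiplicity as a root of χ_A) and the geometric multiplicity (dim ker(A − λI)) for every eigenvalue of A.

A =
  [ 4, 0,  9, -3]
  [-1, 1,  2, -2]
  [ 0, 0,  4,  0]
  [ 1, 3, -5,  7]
λ = 4: alg = 4, geom = 2

Step 1 — factor the characteristic polynomial to read off the algebraic multiplicities:
  χ_A(x) = (x - 4)^4

Step 2 — compute geometric multiplicities via the rank-nullity identity g(λ) = n − rank(A − λI):
  rank(A − (4)·I) = 2, so dim ker(A − (4)·I) = n − 2 = 2

Summary:
  λ = 4: algebraic multiplicity = 4, geometric multiplicity = 2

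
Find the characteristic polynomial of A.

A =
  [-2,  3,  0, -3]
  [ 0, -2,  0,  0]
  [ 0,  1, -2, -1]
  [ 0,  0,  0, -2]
x^4 + 8*x^3 + 24*x^2 + 32*x + 16

Expanding det(x·I − A) (e.g. by cofactor expansion or by noting that A is similar to its Jordan form J, which has the same characteristic polynomial as A) gives
  χ_A(x) = x^4 + 8*x^3 + 24*x^2 + 32*x + 16
which factors as (x + 2)^4. The eigenvalues (with algebraic multiplicities) are λ = -2 with multiplicity 4.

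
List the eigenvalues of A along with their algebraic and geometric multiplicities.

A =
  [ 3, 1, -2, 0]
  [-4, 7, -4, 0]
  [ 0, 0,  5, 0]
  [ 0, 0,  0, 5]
λ = 5: alg = 4, geom = 3

Step 1 — factor the characteristic polynomial to read off the algebraic multiplicities:
  χ_A(x) = (x - 5)^4

Step 2 — compute geometric multiplicities via the rank-nullity identity g(λ) = n − rank(A − λI):
  rank(A − (5)·I) = 1, so dim ker(A − (5)·I) = n − 1 = 3

Summary:
  λ = 5: algebraic multiplicity = 4, geometric multiplicity = 3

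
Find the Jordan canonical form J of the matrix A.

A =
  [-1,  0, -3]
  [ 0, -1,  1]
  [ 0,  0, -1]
J_2(-1) ⊕ J_1(-1)

The characteristic polynomial is
  det(x·I − A) = x^3 + 3*x^2 + 3*x + 1 = (x + 1)^3

Eigenvalues and multiplicities (the geometric multiplicity of λ is n − rank(A − λI), which equals the number of Jordan blocks for λ):
  λ = -1: algebraic multiplicity = 3, geometric multiplicity = 2

Determining the block sizes for each eigenvalue:
  λ = -1: 2 blocks summing to 3 forces exactly one block of size 2 and the rest size 1 → block sizes [2, 1]

Assembling the blocks gives a Jordan form
J =
  [-1,  1,  0]
  [ 0, -1,  0]
  [ 0,  0, -1]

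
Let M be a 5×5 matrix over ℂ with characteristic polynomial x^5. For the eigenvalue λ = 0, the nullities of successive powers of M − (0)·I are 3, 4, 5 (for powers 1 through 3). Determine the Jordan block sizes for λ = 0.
Block sizes for λ = 0: [3, 1, 1]

From the dimensions of kernels of powers, the number of Jordan blocks of size at least j is d_j − d_{j−1} where d_j = dim ker(N^j) (with d_0 = 0). Computing the differences gives [3, 1, 1].
The number of blocks of size exactly k is (#blocks of size ≥ k) − (#blocks of size ≥ k + 1), so the partition is: 2 block(s) of size 1, 1 block(s) of size 3.
In nonincreasing order the block sizes are [3, 1, 1].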